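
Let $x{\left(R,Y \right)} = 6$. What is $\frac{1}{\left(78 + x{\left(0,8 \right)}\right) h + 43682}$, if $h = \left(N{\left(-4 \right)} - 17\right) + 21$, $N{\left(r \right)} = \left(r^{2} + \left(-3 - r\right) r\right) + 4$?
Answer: $\frac{1}{45362} \approx 2.2045 \cdot 10^{-5}$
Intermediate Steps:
$N{\left(r \right)} = 4 + r^{2} + r \left(-3 - r\right)$ ($N{\left(r \right)} = \left(r^{2} + r \left(-3 - r\right)\right) + 4 = 4 + r^{2} + r \left(-3 - r\right)$)
$h = 20$ ($h = \left(\left(4 - -12\right) - 17\right) + 21 = \left(\left(4 + 12\right) - 17\right) + 21 = \left(16 - 17\right) + 21 = -1 + 21 = 20$)
$\frac{1}{\left(78 + x{\left(0,8 \right)}\right) h + 43682} = \frac{1}{\left(78 + 6\right) 20 + 43682} = \frac{1}{84 \cdot 20 + 43682} = \frac{1}{1680 + 43682} = \frac{1}{45362}$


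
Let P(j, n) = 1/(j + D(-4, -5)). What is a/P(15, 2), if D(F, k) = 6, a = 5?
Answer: 105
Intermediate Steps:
P(j, n) = 1/(6 + j) (P(j, n) = 1/(j + 6) = 1/(6 + j))
a/P(15, 2) = 5/1/(6 + 15) = 5/1/21 = 5/(1/21) = 21*5 = 105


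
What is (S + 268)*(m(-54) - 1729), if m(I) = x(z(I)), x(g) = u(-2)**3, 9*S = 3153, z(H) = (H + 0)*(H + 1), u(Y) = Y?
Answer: -1074045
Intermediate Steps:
z(H) = H*(1 + H)
S = 1051/3 (S = (1/9)*3153 = 1051/3 ≈ 350.33)
x(g) = -8 (x(g) = (-2)**3 = -8)
m(I) = -8
(S + 268)*(m(-54) - 1729) = (1051/3 + 268)*(-8 - 1729) = (1855/3)*(-1737) = -1074045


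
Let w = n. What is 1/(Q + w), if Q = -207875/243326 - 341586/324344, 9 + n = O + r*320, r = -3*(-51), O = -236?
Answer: 19730332036/961125490192731 ≈ 2.0528e-5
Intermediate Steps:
r = 153
n = 48715 (n = -9 + (-236 + 153*320) = -9 + (-236 + 48960) = -9 + 48724 = 48715)
w = 48715
Q = -37634941009/19730332036 (Q = -207875*1/243326 - 341586*1/324344 = -207875/243326 - 170793/162172 = -37634941009/19730332036 ≈ -1.9075)
1/(Q + w) = 1/(-37634941009/19730332036 + 48715) = 1/(961125490192731/19730332036) = 19730332036/961125490192731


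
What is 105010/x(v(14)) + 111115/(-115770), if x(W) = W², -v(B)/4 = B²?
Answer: -2807024687/3557936256 ≈ -0.78895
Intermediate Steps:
v(B) = -4*B²
105010/x(v(14)) + 111115/(-115770) = 105010/((-4*14²)²) + 111115/(-115770) = 105010/((-4*196)²) + 111115*(-1/115770) = 105010/((-784)²) - 22223/23154 = 105010/614656 - 22223/23154 = 105010*(1/614656) - 22223/23154 = 52505/307328 - 22223/23154 = -2807024687/3557936256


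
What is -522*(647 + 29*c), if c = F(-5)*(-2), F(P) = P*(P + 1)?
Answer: 267786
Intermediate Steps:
F(P) = P*(1 + P)
c = -40 (c = -5*(1 - 5)*(-2) = -5*(-4)*(-2) = 20*(-2) = -40)
-522*(647 + 29*c) = -522*(647 + 29*(-40)) = -522*(647 - 1160) = -522*(-513) = 267786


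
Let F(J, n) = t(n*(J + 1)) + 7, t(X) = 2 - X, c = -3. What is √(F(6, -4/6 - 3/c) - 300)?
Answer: 4*I*√165/3 ≈ 17.127*I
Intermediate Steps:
F(J, n) = 9 - n*(1 + J) (F(J, n) = (2 - n*(J + 1)) + 7 = (2 - n*(1 + J)) + 7 = 9 - n*(1 + J))
√(F(6, -4/6 - 3/c) - 300) = √((9 - (-4/6 - 3/(-3))*(1 + 6)) - 300) = √((9 - 1*(-4*⅙ - 3*(-⅓))*7) - 300) = √((9 - 1*(-⅔ + 1)*7) - 300) = √((9 - 1*⅓*7) - 300) = √((9 - 7/3) - 300) = √(20/3 - 300) = √(-880/3) = 4*I*√165/3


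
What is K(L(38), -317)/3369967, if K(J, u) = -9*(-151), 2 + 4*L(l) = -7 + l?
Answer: 1359/3369967 ≈ 0.00040327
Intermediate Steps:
L(l) = -9/4 + l/4 (L(l) = -½ + (-7 + l)/4 = -½ + (-7/4 + l/4) = -9/4 + l/4)
K(J, u) = 1359
K(L(38), -317)/3369967 = 1359/3369967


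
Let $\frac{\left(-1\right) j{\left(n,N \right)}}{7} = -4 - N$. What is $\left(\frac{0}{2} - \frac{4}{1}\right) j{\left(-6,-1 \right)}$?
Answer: $-84$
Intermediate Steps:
$j{\left(n,N \right)} = 28 + 7 N$ ($j{\left(n,N \right)} = - 7 \left(-4 - N\right) = 28 + 7 N$)
$\left(\frac{0}{2} - \frac{4}{1}\right) j{\left(-6,-1 \right)} = \left(\frac{0}{2} - \frac{4}{1}\right) \left(28 + 7 \left(-1\right)\right) = \left(0 \cdot \frac{1}{2} - 4\right) \left(28 - 7\right) = \left(0 - 4\right) 21 = \left(-4\right) 21 = -84$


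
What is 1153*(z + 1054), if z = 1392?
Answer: 2820238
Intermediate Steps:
1153*(z + 1054) = 1153*(1392 + 1054) = 1153*2446 = 2820238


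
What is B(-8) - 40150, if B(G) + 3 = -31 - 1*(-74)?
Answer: -40110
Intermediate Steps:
B(G) = 40 (B(G) = -3 + (-31 - 1*(-74)) = -3 + (-31 + 74) = -3 + 43 = 40)
B(-8) - 40150 = 40 - 40150 = -40110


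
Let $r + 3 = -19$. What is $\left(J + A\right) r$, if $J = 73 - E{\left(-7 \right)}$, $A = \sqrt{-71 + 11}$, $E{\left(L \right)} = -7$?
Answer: $-1760 - 44 i \sqrt{15} \approx -1760.0 - 170.41 i$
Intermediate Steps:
$r = -22$ ($r = -3 - 19 = -22$)
$A = 2 i \sqrt{15}$ ($A = \sqrt{-60} = 2 i \sqrt{15} \approx 7.746 i$)
$J = 80$ ($J = 73 - -7 = 73 + 7 = 80$)
$\left(J + A\right) r = \left(80 + 2 i \sqrt{15}\right) \left(-22\right) = -1760 - 44 i \sqrt{15}$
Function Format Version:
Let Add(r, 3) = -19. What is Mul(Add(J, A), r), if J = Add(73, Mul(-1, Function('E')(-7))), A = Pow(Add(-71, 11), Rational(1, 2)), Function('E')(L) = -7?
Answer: Add(-1760, Mul(-44, I, Pow(15, Rational(1, 2)))) ≈ Add(-1760.0, Mul(-170.41, I))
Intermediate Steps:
r = -22 (r = Add(-3, -19) = -22)
A = Mul(2, I, Pow(15, Rational(1, 2))) (A = Pow(-60, Rational(1, 2)) = Mul(2, I, Pow(15, Rational(1, 2))) ≈ Mul(7.7460, I))
J = 80 (J = Add(73, Mul(-1, -7)) = Add(73, 7) = 80)
Mul(Add(J, A), r) = Mul(Add(80, Mul(2, I, Pow(15, Rational(1, 2)))), -22) = Add(-1760, Mul(-44, I, Pow(15, Rational(1, 2))))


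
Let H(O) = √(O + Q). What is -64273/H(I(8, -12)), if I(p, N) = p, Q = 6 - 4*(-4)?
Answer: -64273*√30/30 ≈ -11735.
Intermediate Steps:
Q = 22 (Q = 6 + 16 = 22)
H(O) = √(22 + O) (H(O) = √(O + 22) = √(22 + O))
-64273/H(I(8, -12)) = -64273/√(22 + 8) = -64273*√30/30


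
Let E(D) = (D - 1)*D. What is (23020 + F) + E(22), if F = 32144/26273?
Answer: 616974730/26273 ≈ 23483.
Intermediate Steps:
F = 32144/26273 (F = 32144*(1/26273) = 32144/26273 ≈ 1.2235)
E(D) = D*(-1 + D) (E(D) = (-1 + D)*D = D*(-1 + D))
(23020 + F) + E(22) = (23020 + 32144/26273) + 22*(-1 + 22) = 604836604/26273 + 22*21 = 604836604/26273 + 462 = 616974730/26273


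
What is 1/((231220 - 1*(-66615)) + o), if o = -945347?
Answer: -1/647512 ≈ -1.5444e-6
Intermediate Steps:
1/((231220 - 1*(-66615)) + o) = 1/((231220 - 1*(-66615)) - 945347) = 1/((231220 + 66615) - 945347) = 1/(297835 - 945347) = 1/(-647512) = -1/647512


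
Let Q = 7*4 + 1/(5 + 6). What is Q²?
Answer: 95481/121 ≈ 789.10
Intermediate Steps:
Q = 309/11 (Q = 28 + 1/11 = 309/11 ≈ 28.091)
Q² = (309/11)² = 95481/121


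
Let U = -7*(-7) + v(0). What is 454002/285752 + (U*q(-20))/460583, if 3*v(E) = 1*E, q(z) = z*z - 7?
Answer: 107304164715/65806256708 ≈ 1.6306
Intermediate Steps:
q(z) = -7 + z² (q(z) = z² - 7 = -7 + z²)
v(E) = E/3 (v(E) = (1*E)/3 = E/3)
U = 49 (U = -7*(-7) + (⅓)*0 = 49 + 0 = 49)
454002/285752 + (U*q(-20))/460583 = 454002/285752 + (49*(-7 + (-20)²))/460583 = 454002*(1/285752) + (49*(-7 + 400))*(1/460583) = 227001/142876 + (49*393)*(1/460583) = 227001/142876 + 19257*(1/460583) = 227001/142876 + 19257/460583 = 107304164715/65806256708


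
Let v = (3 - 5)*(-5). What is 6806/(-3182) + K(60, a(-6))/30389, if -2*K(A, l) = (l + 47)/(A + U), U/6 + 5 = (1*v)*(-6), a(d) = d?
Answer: -68253020989/31910273340 ≈ -2.1389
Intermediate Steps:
v = 10 (v = -2*(-5) = 10)
U = -390 (U = -30 + 6*((1*10)*(-6)) = -30 + 6*(10*(-6)) = -30 + 6*(-60) = -30 - 360 = -390)
K(A, l) = -(47 + l)/(2*(-390 + A)) (K(A, l) = -(l + 47)/(2*(A - 390)) = -(47 + l)/(2*(-390 + A)))
6806/(-3182) + K(60, a(-6))/30389 = 6806/(-3182) + ((-47 - 1*(-6))/(2*(-390 + 60)))/30389 = 6806*(-1/3182) + ((½)*(-47 + 6)/(-330))*(1/30389) = -3403/1591 + ((½)*(-1/330)*(-41))*(1/30389) = -3403/1591 + (41/660)*(1/30389) = -3403/1591 + 41/20056740 = -68253020989/31910273340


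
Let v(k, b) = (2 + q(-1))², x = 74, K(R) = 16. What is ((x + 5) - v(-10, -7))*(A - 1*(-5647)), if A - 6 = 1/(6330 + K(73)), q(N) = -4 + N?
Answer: 1255587865/3173 ≈ 3.9571e+5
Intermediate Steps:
v(k, b) = 9 (v(k, b) = (2 + (-4 - 1))² = (2 - 5)² = (-3)² = 9)
A = 38077/6346 (A = 6 + 1/(6330 + 16) = 6 + 1/6346 = 38077/6346 ≈ 6.0002)
((x + 5) - v(-10, -7))*(A - 1*(-5647)) = ((74 + 5) - 1*9)*(38077/6346 - 1*(-5647)) = (79 - 9)*(38077/6346 + 5647) = 70*(35873939/6346) = 1255587865/3173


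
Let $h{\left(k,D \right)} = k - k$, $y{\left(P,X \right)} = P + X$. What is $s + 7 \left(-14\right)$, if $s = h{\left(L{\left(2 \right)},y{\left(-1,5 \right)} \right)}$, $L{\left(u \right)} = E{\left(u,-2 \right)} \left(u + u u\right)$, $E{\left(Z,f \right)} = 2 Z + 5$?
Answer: $-98$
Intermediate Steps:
$E{\left(Z,f \right)} = 5 + 2 Z$
$L{\left(u \right)} = \left(5 + 2 u\right) \left(u + u^{2}\right)$ ($L{\left(u \right)} = \left(5 + 2 u\right) \left(u + u u\right) = \left(5 + 2 u\right) \left(u + u^{2}\right)$)
$h{\left(k,D \right)} = 0$
$s = 0$
$s + 7 \left(-14\right) = 0 + 7 \left(-14\right) = 0 - 98 = -98$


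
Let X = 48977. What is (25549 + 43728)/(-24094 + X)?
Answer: 69277/24883 ≈ 2.7841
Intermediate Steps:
(25549 + 43728)/(-24094 + X) = (25549 + 43728)/(-24094 + 48977) = 69277/24883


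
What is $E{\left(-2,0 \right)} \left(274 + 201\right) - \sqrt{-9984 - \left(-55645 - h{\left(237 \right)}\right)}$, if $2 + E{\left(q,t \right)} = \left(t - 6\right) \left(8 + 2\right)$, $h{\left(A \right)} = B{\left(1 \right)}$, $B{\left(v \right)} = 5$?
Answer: $-29450 - 3 \sqrt{5074} \approx -29664.0$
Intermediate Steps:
$h{\left(A \right)} = 5$
$E{\left(q,t \right)} = -62 + 10 t$ ($E{\left(q,t \right)} = -2 + \left(t - 6\right) \left(8 + 2\right) = -2 + \left(-6 + t\right) 10 = -2 + \left(-60 + 10 t\right) = -62 + 10 t$)
$E{\left(-2,0 \right)} \left(274 + 201\right) - \sqrt{-9984 - \left(-55645 - h{\left(237 \right)}\right)} = \left(-62 + 10 \cdot 0\right) \left(274 + 201\right) - \sqrt{-9984 + \left(\left(5 + 74502\right) - 18857\right)} = \left(-62 + 0\right) 475 - \sqrt{-9984 + \left(74507 - 18857\right)} = \left(-62\right) 475 - \sqrt{-9984 + 55650} = -29450 - \sqrt{45666} = -29450 - 3 \sqrt{5074}$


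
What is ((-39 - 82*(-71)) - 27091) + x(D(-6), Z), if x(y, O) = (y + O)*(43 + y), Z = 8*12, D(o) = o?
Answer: -17978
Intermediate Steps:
Z = 96
x(y, O) = (43 + y)*(O + y) (x(y, O) = (O + y)*(43 + y) = (43 + y)*(O + y))
((-39 - 82*(-71)) - 27091) + x(D(-6), Z) = ((-39 - 82*(-71)) - 27091) + ((-6)² + 43*96 + 43*(-6) + 96*(-6)) = ((-39 + 5822) - 27091) + (36 + 4128 - 258 - 576) = (5783 - 27091) + 3330 = -21308 + 3330 = -17978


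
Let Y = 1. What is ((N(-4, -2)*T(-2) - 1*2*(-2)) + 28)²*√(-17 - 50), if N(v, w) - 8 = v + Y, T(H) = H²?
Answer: 2704*I*√67 ≈ 22133.0*I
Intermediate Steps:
N(v, w) = 9 + v (N(v, w) = 8 + (v + 1) = 8 + (1 + v) = 9 + v)
((N(-4, -2)*T(-2) - 1*2*(-2)) + 28)²*√(-17 - 50) = (((9 - 4)*(-2)² - 1*2*(-2)) + 28)²*√(-17 - 50) = ((5*4 - 2*(-2)) + 28)²*√(-67) = ((20 + 4) + 28)²*(I*√67) = (24 + 28)²*(I*√67) = 52²*(I*√67) = 2704*(I*√67) = 2704*I*√67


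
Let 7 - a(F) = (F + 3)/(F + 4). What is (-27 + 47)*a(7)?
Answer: 1340/11 ≈ 121.82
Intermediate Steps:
a(F) = 7 - (3 + F)/(4 + F) (a(F) = 7 - (F + 3)/(F + 4) = 7 - (3 + F)/(4 + F))
(-27 + 47)*a(7) = (-27 + 47)*((25 + 6*7)/(4 + 7)) = 20*((25 + 42)/11) = 20*((1/11)*67) = 20*(67/11) = 1340/11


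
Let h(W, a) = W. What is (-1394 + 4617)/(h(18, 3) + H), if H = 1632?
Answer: 293/150 ≈ 1.9533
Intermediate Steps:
(-1394 + 4617)/(h(18, 3) + H) = (-1394 + 4617)/(18 + 1632) = 3223/1650 = 3223*(1/1650) = 293/150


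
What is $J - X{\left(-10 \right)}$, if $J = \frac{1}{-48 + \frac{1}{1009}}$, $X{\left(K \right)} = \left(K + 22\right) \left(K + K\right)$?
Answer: $\frac{11622431}{48431} \approx 239.98$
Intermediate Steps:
$X{\left(K \right)} = 2 K \left(22 + K\right)$ ($X{\left(K \right)} = \left(22 + K\right) 2 K = 2 K \left(22 + K\right)$)
$J = - \frac{1009}{48431}$ ($J = \frac{1}{-48 + \frac{1}{1009}} = \frac{1}{- \frac{48431}{1009}} = - \frac{1009}{48431} \approx -0.020834$)
$J - X{\left(-10 \right)} = - \frac{1009}{48431} - 2 \left(-10\right) \left(22 - 10\right) = - \frac{1009}{48431} - 2 \left(-10\right) 12 = - \frac{1009}{48431} - -240 = - \frac{1009}{48431} + 240 = \frac{11622431}{48431}$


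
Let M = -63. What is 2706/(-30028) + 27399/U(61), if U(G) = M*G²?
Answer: -242847635/1173208974 ≈ -0.20699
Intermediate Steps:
U(G) = -63*G²
2706/(-30028) + 27399/U(61) = 2706/(-30028) + 27399/((-63*61²)) = 2706*(-1/30028) + 27399/((-63*3721)) = -1353/15014 + 27399/(-234423) = -1353/15014 + 27399*(-1/234423) = -1353/15014 - 9133/78141 = -242847635/1173208974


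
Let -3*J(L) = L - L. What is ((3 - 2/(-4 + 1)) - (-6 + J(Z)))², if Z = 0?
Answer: 841/9 ≈ 93.444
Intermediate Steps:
J(L) = 0 (J(L) = -(L - L)/3 = -⅓*0 = 0)
((3 - 2/(-4 + 1)) - (-6 + J(Z)))² = ((3 - 2/(-4 + 1)) - (-6 + 0))² = ((3 - 2/(-3)) - 1*(-6))² = ((3 - ⅓*(-2)) + 6)² = ((3 + ⅔) + 6)² = (11/3 + 6)² = (29/3)² = 841/9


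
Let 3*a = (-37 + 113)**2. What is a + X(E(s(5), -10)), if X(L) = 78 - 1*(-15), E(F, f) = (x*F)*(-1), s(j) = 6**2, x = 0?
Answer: 6055/3 ≈ 2018.3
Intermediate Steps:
s(j) = 36
E(F, f) = 0 (E(F, f) = (0*F)*(-1) = 0*(-1) = 0)
X(L) = 93 (X(L) = 78 + 15 = 93)
a = 5776/3 (a = (-37 + 113)**2/3 = (1/3)*76**2 = (1/3)*5776 = 5776/3 ≈ 1925.3)
a + X(E(s(5), -10)) = 5776/3 + 93 = 6055/3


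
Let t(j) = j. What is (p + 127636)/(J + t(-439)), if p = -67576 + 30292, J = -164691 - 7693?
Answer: -90352/172823 ≈ -0.52280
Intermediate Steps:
J = -172384
p = -37284
(p + 127636)/(J + t(-439)) = (-37284 + 127636)/(-172384 - 439) = 90352/(-172823) = 90352*(-1/172823) = -90352/172823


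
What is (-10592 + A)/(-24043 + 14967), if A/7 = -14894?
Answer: 57425/4538 ≈ 12.654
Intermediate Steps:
A = -104258 (A = 7*(-14894) = -104258)
(-10592 + A)/(-24043 + 14967) = (-10592 - 104258)/(-24043 + 14967) = -114850/(-9076) = -114850*(-1/9076) = 57425/4538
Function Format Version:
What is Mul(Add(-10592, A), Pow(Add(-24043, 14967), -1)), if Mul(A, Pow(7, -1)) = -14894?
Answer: Rational(57425, 4538) ≈ 12.654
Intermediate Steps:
A = -104258 (A = Mul(7, -14894) = -104258)
Mul(Add(-10592, A), Pow(Add(-24043, 14967), -1)) = Mul(Add(-10592, -104258), Pow(Add(-24043, 14967), -1)) = Mul(-114850, Pow(-9076, -1)) = Mul(-114850, Rational(-1, 9076)) = Rational(57425, 4538)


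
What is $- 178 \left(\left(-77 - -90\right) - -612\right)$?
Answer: $-111250$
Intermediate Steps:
$- 178 \left(\left(-77 - -90\right) - -612\right) = - 178 \left(\left(-77 + 90\right) + 612\right) = - 178 \left(13 + 612\right) = \left(-178\right) 625 = -111250$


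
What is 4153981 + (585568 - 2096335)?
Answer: 2643214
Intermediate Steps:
4153981 + (585568 - 2096335) = 4153981 - 1510767 = 2643214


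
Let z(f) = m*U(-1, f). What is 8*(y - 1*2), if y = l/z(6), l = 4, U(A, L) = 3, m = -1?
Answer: -80/3 ≈ -26.667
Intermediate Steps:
z(f) = -3 (z(f) = -1*3 = -3)
y = -4/3 (y = 4/(-3) = 4*(-⅓) = -4/3 ≈ -1.3333)
8*(y - 1*2) = 8*(-4/3 - 1*2) = 8*(-4/3 - 2) = 8*(-10/3) = -80/3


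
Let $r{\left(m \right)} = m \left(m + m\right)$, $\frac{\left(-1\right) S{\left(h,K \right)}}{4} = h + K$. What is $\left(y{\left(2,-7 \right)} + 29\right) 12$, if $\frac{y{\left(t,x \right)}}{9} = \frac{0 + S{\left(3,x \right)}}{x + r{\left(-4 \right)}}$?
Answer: $\frac{10428}{25} \approx 417.12$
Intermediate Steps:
$S{\left(h,K \right)} = - 4 K - 4 h$ ($S{\left(h,K \right)} = - 4 \left(h + K\right) = - 4 \left(K + h\right) = - 4 K - 4 h$)
$r{\left(m \right)} = 2 m^{2}$ ($r{\left(m \right)} = m 2 m = 2 m^{2}$)
$y{\left(t,x \right)} = \frac{9 \left(-12 - 4 x\right)}{32 + x}$ ($y{\left(t,x \right)} = 9 \frac{0 - \left(12 + 4 x\right)}{x + 2 \left(-4\right)^{2}} = 9 \frac{0 - \left(12 + 4 x\right)}{x + 2 \cdot 16} = 9 \frac{0 - \left(12 + 4 x\right)}{x + 32} = 9 \frac{-12 - 4 x}{32 + x} = \frac{9 \left(-12 - 4 x\right)}{32 + x}$)
$\left(y{\left(2,-7 \right)} + 29\right) 12 = \left(\frac{36 \left(-3 - -7\right)}{32 - 7} + 29\right) 12 = \left(\frac{36 \left(-3 + 7\right)}{25} + 29\right) 12 = \left(36 \cdot \frac{1}{25} \cdot 4 + 29\right) 12 = \left(\frac{144}{25} + 29\right) 12 = \frac{869}{25} \cdot 12 = \frac{10428}{25}$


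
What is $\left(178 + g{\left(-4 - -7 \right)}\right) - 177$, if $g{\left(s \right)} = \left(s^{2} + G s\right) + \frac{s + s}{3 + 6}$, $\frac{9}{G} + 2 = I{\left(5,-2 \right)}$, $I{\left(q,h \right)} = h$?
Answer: $\frac{47}{12} \approx 3.9167$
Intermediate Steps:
$G = - \frac{9}{4}$ ($G = \frac{9}{-2 - 2} = \frac{9}{-4} = 9 \left(- \frac{1}{4}\right) = - \frac{9}{4} \approx -2.25$)
$g{\left(s \right)} = s^{2} - \frac{73 s}{36}$ ($g{\left(s \right)} = \left(s^{2} - \frac{9 s}{4}\right) + \frac{s + s}{3 + 6} = \left(s^{2} - \frac{9 s}{4}\right) + \frac{2 s}{9} = s^{2} - \frac{73 s}{36}$)
$\left(178 + g{\left(-4 - -7 \right)}\right) - 177 = \left(178 + \frac{\left(-4 - -7\right) \left(-73 + 36 \left(-4 - -7\right)\right)}{36}\right) - 177 = \left(178 + \frac{\left(-4 + 7\right) \left(-73 + 36 \left(-4 + 7\right)\right)}{36}\right) - 177 = \left(178 + \frac{1}{36} \cdot 3 \left(-73 + 36 \cdot 3\right)\right) - 177 = \left(178 + \frac{1}{36} \cdot 3 \left(-73 + 108\right)\right) - 177 = \left(178 + \frac{1}{36} \cdot 3 \cdot 35\right) - 177 = \left(178 + \frac{35}{12}\right) - 177 = \frac{2171}{12} - 177 = \frac{47}{12}$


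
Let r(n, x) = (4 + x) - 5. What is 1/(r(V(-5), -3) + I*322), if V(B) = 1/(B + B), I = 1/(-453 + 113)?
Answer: -170/841 ≈ -0.20214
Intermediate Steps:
I = -1/340 (I = 1/(-340) = -1/340 ≈ -0.0029412)
V(B) = 1/(2*B)
r(n, x) = -1 + x
1/(r(V(-5), -3) + I*322) = 1/((-1 - 3) - 1/340*322) = 1/(-4 - 161/170) = 1/(-841/170) = -170/841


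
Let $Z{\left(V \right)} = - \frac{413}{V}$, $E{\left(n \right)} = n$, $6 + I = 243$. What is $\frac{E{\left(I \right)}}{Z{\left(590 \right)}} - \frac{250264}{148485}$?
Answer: $- \frac{353661298}{1039395} \approx -340.26$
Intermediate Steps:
$I = 237$ ($I = -6 + 243 = 237$)
$\frac{E{\left(I \right)}}{Z{\left(590 \right)}} - \frac{250264}{148485} = \frac{237}{\left(-413\right) \frac{1}{590}} - \frac{250264}{148485} = \frac{237}{- \frac{7}{10}} - \frac{250264}{148485} = 237 \left(- \frac{10}{7}\right) - \frac{250264}{148485} = - \frac{2370}{7} - \frac{250264}{148485} = - \frac{353661298}{1039395}$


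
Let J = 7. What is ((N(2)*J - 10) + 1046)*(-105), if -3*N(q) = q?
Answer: -108290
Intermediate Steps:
N(q) = -q/3
((N(2)*J - 10) + 1046)*(-105) = ((-⅓*2*7 - 10) + 1046)*(-105) = ((-⅔*7 - 10) + 1046)*(-105) = ((-14/3 - 10) + 1046)*(-105) = (-44/3 + 1046)*(-105) = (3094/3)*(-105) = -108290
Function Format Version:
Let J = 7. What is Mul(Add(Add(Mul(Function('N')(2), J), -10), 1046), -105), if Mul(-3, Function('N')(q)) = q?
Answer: -108290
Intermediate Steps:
Function('N')(q) = Mul(Rational(-1, 3), q)
Mul(Add(Add(Mul(Function('N')(2), J), -10), 1046), -105) = Mul(Add(Add(Mul(Mul(Rational(-1, 3), 2), 7), -10), 1046), -105) = Mul(Add(Add(Mul(Rational(-2, 3), 7), -10), 1046), -105) = Mul(Add(Add(Rational(-14, 3), -10), 1046), -105) = Mul(Add(Rational(-44, 3), 1046), -105) = Mul(Rational(3094, 3), -105) = -108290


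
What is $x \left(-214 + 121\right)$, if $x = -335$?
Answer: $31155$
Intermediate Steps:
$x \left(-214 + 121\right) = - 335 \left(-214 + 121\right) = \left(-335\right) \left(-93\right) = 31155$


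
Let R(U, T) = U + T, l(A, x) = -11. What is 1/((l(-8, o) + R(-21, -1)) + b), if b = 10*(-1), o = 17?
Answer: -1/43 ≈ -0.023256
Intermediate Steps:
R(U, T) = T + U
b = -10
1/((l(-8, o) + R(-21, -1)) + b) = 1/((-11 + (-1 - 21)) - 10) = 1/((-11 - 22) - 10) = 1/(-33 - 10) = 1/(-43) = -1/43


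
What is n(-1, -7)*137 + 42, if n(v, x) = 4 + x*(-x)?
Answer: -6123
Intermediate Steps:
n(v, x) = 4 - x**2
n(-1, -7)*137 + 42 = (4 - 1*(-7)**2)*137 + 42 = (4 - 1*49)*137 + 42 = (4 - 49)*137 + 42 = -45*137 + 42 = -6165 + 42 = -6123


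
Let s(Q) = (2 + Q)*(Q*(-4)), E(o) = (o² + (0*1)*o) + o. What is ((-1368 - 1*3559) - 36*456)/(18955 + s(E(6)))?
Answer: -21343/11563 ≈ -1.8458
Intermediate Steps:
E(o) = o + o² (E(o) = (o² + 0*o) + o = (o² + 0) + o = o² + o = o + o²)
s(Q) = -4*Q*(2 + Q) (s(Q) = (2 + Q)*(-4*Q) = -4*Q*(2 + Q))
((-1368 - 1*3559) - 36*456)/(18955 + s(E(6))) = ((-1368 - 1*3559) - 36*456)/(18955 - 4*6*(1 + 6)*(2 + 6*(1 + 6))) = ((-1368 - 3559) - 16416)/(18955 - 4*6*7*(2 + 6*7)) = (-4927 - 16416)/(18955 - 4*42*(2 + 42)) = -21343/(18955 - 4*42*44) = -21343/(18955 - 7392) = -21343/11563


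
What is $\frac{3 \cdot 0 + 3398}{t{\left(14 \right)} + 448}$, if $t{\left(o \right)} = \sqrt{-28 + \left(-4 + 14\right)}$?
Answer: $\frac{761152}{100361} - \frac{5097 i \sqrt{2}}{100361} \approx 7.5841 - 0.071823 i$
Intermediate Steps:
$t{\left(o \right)} = 3 i \sqrt{2}$ ($t{\left(o \right)} = \sqrt{-28 + 10} = \sqrt{-18} = 3 i \sqrt{2}$)
$\frac{3 \cdot 0 + 3398}{t{\left(14 \right)} + 448} = \frac{3 \cdot 0 + 3398}{3 i \sqrt{2} + 448} = \frac{0 + 3398}{448 + 3 i \sqrt{2}} = \frac{3398}{448 + 3 i \sqrt{2}}$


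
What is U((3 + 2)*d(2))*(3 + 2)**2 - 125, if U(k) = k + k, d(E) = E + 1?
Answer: 625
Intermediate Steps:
d(E) = 1 + E
U(k) = 2*k
U((3 + 2)*d(2))*(3 + 2)**2 - 125 = (2*((3 + 2)*(1 + 2)))*(3 + 2)**2 - 125 = (2*(5*3))*5**2 - 125 = (2*15)*25 - 125 = 30*25 - 125 = 750 - 125 = 625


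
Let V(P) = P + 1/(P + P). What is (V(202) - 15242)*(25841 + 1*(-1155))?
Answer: -74998030537/202 ≈ -3.7128e+8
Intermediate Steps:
V(P) = P + 1/(2*P)
(V(202) - 15242)*(25841 + 1*(-1155)) = ((202 + (½)/202) - 15242)*(25841 + 1*(-1155)) = ((202 + (½)*(1/202)) - 15242)*(25841 - 1155) = ((202 + 1/404) - 15242)*24686 = (81609/404 - 15242)*24686 = -6076159/404*24686 = -74998030537/202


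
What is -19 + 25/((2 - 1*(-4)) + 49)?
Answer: -204/11 ≈ -18.545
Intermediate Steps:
-19 + 25/((2 - 1*(-4)) + 49) = -19 + 25/((2 + 4) + 49) = -19 + 25/(6 + 49) = -19 + 25/55 = -19 + (1/55)*25 = -19 + 5/11 = -204/11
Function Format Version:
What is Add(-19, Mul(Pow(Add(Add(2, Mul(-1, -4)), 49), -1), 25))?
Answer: Rational(-204, 11) ≈ -18.545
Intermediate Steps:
Add(-19, Mul(Pow(Add(Add(2, Mul(-1, -4)), 49), -1), 25)) = Add(-19, Mul(Pow(Add(Add(2, 4), 49), -1), 25)) = Add(-19, Mul(Pow(Add(6, 49), -1), 25)) = Add(-19, Mul(Pow(55, -1), 25)) = Add(-19, Mul(Rational(1, 55), 25)) = Add(-19, Rational(5, 11)) = Rational(-204, 11)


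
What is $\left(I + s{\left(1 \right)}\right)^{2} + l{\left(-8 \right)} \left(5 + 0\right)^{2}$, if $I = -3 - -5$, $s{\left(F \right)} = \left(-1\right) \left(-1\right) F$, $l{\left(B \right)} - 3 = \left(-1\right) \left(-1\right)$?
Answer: $109$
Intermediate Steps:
$l{\left(B \right)} = 4$ ($l{\left(B \right)} = 3 - -1 = 3 + 1 = 4$)
$s{\left(F \right)} = F$ ($s{\left(F \right)} = 1 F = F$)
$I = 2$ ($I = -3 + 5 = 2$)
$\left(I + s{\left(1 \right)}\right)^{2} + l{\left(-8 \right)} \left(5 + 0\right)^{2} = \left(2 + 1\right)^{2} + 4 \left(5 + 0\right)^{2} = 3^{2} + 4 \cdot 5^{2} = 9 + 4 \cdot 25 = 9 + 100 = 109$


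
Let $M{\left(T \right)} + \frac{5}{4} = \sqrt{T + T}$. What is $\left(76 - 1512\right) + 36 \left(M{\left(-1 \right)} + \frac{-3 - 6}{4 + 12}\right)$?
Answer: $- \frac{6005}{4} + 36 i \sqrt{2} \approx -1501.3 + 50.912 i$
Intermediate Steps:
$M{\left(T \right)} = - \frac{5}{4} + \sqrt{2} \sqrt{T}$ ($M{\left(T \right)} = - \frac{5}{4} + \sqrt{T + T} = - \frac{5}{4} + \sqrt{2 T} = - \frac{5}{4} + \sqrt{2} \sqrt{T}$)
$\left(76 - 1512\right) + 36 \left(M{\left(-1 \right)} + \frac{-3 - 6}{4 + 12}\right) = \left(76 - 1512\right) + 36 \left(\left(- \frac{5}{4} + \sqrt{2} \sqrt{-1}\right) + \frac{-3 - 6}{4 + 12}\right) = -1436 + 36 \left(\left(- \frac{5}{4} + \sqrt{2} i\right) - \frac{9}{16}\right) = -1436 + 36 \left(\left(- \frac{5}{4} + i \sqrt{2}\right) - \frac{9}{16}\right) = -1436 + 36 \left(- \frac{29}{16} + i \sqrt{2}\right) = -1436 - \left(\frac{261}{4} - 36 i \sqrt{2}\right) = - \frac{6005}{4} + 36 i \sqrt{2}$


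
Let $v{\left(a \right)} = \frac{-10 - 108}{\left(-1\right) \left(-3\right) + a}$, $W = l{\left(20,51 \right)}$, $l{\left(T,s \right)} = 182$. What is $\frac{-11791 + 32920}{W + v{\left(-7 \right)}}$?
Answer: $\frac{14086}{141} \approx 99.901$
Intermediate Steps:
$W = 182$
$v{\left(a \right)} = - \frac{118}{3 + a}$
$\frac{-11791 + 32920}{W + v{\left(-7 \right)}} = \frac{-11791 + 32920}{182 - \frac{118}{3 - 7}} = \frac{21129}{182 - \frac{118}{-4}} = \frac{21129}{182 - - \frac{59}{2}} = \frac{21129}{182 + \frac{59}{2}} = \frac{21129}{\frac{423}{2}} = 21129 \cdot \frac{2}{423} = \frac{14086}{141}$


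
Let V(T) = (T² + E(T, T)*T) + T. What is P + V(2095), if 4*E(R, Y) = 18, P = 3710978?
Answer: 16223051/2 ≈ 8.1115e+6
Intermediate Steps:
E(R, Y) = 9/2 (E(R, Y) = (¼)*18 = 9/2)
V(T) = T² + 11*T/2 (V(T) = (T² + 9*T/2) + T = T² + 11*T/2)
P + V(2095) = 3710978 + (½)*2095*(11 + 2*2095) = 3710978 + (½)*2095*(11 + 4190) = 3710978 + (½)*2095*4201 = 3710978 + 8801095/2 = 16223051/2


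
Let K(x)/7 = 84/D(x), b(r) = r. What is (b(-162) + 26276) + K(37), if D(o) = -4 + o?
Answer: 287450/11 ≈ 26132.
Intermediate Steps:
K(x) = 588/(-4 + x) (K(x) = 7*(84/(-4 + x)) = 588/(-4 + x))
(b(-162) + 26276) + K(37) = (-162 + 26276) + 588/(-4 + 37) = 26114 + 588/33 = 26114 + 588*(1/33) = 26114 + 196/11 = 287450/11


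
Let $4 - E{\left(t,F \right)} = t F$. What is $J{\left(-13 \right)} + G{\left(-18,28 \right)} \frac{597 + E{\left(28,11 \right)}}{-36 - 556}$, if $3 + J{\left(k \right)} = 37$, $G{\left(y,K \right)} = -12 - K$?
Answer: $\frac{3981}{74} \approx 53.797$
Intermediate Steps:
$E{\left(t,F \right)} = 4 - F t$ ($E{\left(t,F \right)} = 4 - t F = 4 - F t$)
$J{\left(k \right)} = 34$ ($J{\left(k \right)} = -3 + 37 = 34$)
$J{\left(-13 \right)} + G{\left(-18,28 \right)} \frac{597 + E{\left(28,11 \right)}}{-36 - 556} = 34 + \left(-12 - 28\right) \frac{597 + \left(4 - 11 \cdot 28\right)}{-36 - 556} = 34 + \left(-12 - 28\right) \frac{597 + \left(4 - 308\right)}{-592} = 34 - 40 \left(597 - 304\right) \left(- \frac{1}{592}\right) = 34 - 40 \cdot 293 \left(- \frac{1}{592}\right) = 34 - - \frac{1465}{74} = 34 + \frac{1465}{74} = \frac{3981}{74}$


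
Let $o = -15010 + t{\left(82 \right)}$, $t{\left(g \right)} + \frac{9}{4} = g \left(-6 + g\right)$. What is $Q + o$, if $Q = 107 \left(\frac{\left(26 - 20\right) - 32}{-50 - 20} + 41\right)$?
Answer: $- \frac{609491}{140} \approx -4353.5$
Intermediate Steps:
$t{\left(g \right)} = - \frac{9}{4} + g \left(-6 + g\right)$
$o = - \frac{35121}{4}$ ($o = -15010 - \left(\frac{1977}{4} - 6724\right) = -15010 - - \frac{24919}{4} = -15010 + \frac{24919}{4} = - \frac{35121}{4} \approx -8780.3$)
$Q = \frac{154936}{35}$ ($Q = 107 \left(\frac{6 - 32}{-70} + 41\right) = 107 \left(\left(-26\right) \left(- \frac{1}{70}\right) + 41\right) = 107 \left(\frac{13}{35} + 41\right) = 107 \cdot \frac{1448}{35} = \frac{154936}{35} \approx 4426.7$)
$Q + o = \frac{154936}{35} - \frac{35121}{4} = - \frac{609491}{140}$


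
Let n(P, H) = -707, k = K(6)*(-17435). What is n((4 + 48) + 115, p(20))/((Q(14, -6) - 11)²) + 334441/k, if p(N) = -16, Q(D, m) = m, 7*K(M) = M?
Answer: -750533413/30232290 ≈ -24.826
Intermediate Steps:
K(M) = M/7
k = -104610/7 (k = ((⅐)*6)*(-17435) = (6/7)*(-17435) = -104610/7 ≈ -14944.)
n((4 + 48) + 115, p(20))/((Q(14, -6) - 11)²) + 334441/k = -707/(-6 - 11)² + 334441/(-104610/7) = -707/((-17)²) + 334441*(-7/104610) = -707/289 - 2341087/104610 = -750533413/30232290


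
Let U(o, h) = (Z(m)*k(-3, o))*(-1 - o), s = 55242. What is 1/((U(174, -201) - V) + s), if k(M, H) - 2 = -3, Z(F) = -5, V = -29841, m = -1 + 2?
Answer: 1/84208 ≈ 1.1875e-5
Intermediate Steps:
m = 1
k(M, H) = -1 (k(M, H) = 2 - 3 = -1)
U(o, h) = -5 - 5*o (U(o, h) = (-5*(-1))*(-1 - o) = 5*(-1 - o) = -5 - 5*o)
1/((U(174, -201) - V) + s) = 1/(((-5 - 5*174) - 1*(-29841)) + 55242) = 1/(((-5 - 870) + 29841) + 55242) = 1/((-875 + 29841) + 55242) = 1/(28966 + 55242) = 1/84208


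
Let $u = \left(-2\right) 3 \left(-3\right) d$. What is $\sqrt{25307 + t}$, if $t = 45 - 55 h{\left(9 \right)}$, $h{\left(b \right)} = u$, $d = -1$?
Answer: $\sqrt{26342} \approx 162.3$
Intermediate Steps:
$u = -18$ ($u = \left(-2\right) 3 \left(-3\right) \left(-1\right) = \left(-6\right) \left(-3\right) \left(-1\right) = 18 \left(-1\right) = -18$)
$h{\left(b \right)} = -18$
$t = 1035$ ($t = 45 - -990 = 45 + 990 = 1035$)
$\sqrt{25307 + t} = \sqrt{25307 + 1035} = \sqrt{26342}$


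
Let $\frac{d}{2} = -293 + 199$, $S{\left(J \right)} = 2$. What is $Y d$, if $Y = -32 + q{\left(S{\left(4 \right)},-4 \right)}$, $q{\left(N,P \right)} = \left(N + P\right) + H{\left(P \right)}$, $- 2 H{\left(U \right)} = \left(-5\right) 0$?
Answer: $6392$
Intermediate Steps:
$H{\left(U \right)} = 0$ ($H{\left(U \right)} = - \frac{\left(-5\right) 0}{2} = \left(- \frac{1}{2}\right) 0 = 0$)
$q{\left(N,P \right)} = N + P$ ($q{\left(N,P \right)} = \left(N + P\right) + 0 = N + P$)
$Y = -34$ ($Y = -32 + \left(2 - 4\right) = -32 - 2 = -34$)
$d = -188$ ($d = 2 \left(-293 + 199\right) = 2 \left(-94\right) = -188$)
$Y d = \left(-34\right) \left(-188\right) = 6392$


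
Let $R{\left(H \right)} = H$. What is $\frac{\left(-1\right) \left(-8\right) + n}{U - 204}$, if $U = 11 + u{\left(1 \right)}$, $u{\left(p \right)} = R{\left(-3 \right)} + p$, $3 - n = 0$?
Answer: $- \frac{11}{195} \approx -0.05641$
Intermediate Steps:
$n = 3$ ($n = 3 - 0 = 3 + 0 = 3$)
$u{\left(p \right)} = -3 + p$
$U = 9$ ($U = 11 + \left(-3 + 1\right) = 11 - 2 = 9$)
$\frac{\left(-1\right) \left(-8\right) + n}{U - 204} = \frac{\left(-1\right) \left(-8\right) + 3}{9 - 204} = \frac{8 + 3}{9 - 204} = \frac{1}{9 - 204} \cdot 11 = \frac{1}{-195} \cdot 11 = \left(- \frac{1}{195}\right) 11 = - \frac{11}{195}$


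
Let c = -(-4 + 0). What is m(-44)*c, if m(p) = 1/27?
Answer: 4/27 ≈ 0.14815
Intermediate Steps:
m(p) = 1/27
c = 4 (c = -1*(-4) = 4)
m(-44)*c = (1/27)*4 = 4/27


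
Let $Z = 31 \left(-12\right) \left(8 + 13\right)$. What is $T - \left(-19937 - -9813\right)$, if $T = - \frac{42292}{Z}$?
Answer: $\frac{19782745}{1953} \approx 10129.0$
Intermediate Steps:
$Z = -7812$ ($Z = \left(-372\right) 21 = -7812$)
$T = \frac{10573}{1953}$ ($T = - \frac{42292}{-7812} = \left(-42292\right) \left(- \frac{1}{7812}\right) = \frac{10573}{1953} \approx 5.4137$)
$T - \left(-19937 - -9813\right) = \frac{10573}{1953} - \left(-19937 - -9813\right) = \frac{10573}{1953} - \left(-19937 + 9813\right) = \frac{10573}{1953} - -10124 = \frac{10573}{1953} + 10124 = \frac{19782745}{1953}$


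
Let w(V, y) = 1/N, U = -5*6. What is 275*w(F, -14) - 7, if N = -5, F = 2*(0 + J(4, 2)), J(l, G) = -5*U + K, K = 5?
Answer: -62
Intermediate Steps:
U = -30
J(l, G) = 155 (J(l, G) = -5*(-30) + 5 = 150 + 5 = 155)
F = 310 (F = 2*(0 + 155) = 2*155 = 310)
w(V, y) = -1/5 (w(V, y) = 1/(-5) = -1/5)
275*w(F, -14) - 7 = 275*(-1/5) - 7 = -55 - 7 = -62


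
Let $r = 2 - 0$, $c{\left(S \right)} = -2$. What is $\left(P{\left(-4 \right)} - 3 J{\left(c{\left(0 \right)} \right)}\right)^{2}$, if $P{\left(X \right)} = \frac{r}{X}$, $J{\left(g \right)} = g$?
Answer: $\frac{121}{4} \approx 30.25$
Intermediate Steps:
$r = 2$ ($r = 2 + 0 = 2$)
$P{\left(X \right)} = \frac{2}{X}$
$\left(P{\left(-4 \right)} - 3 J{\left(c{\left(0 \right)} \right)}\right)^{2} = \left(\frac{2}{-4} - -6\right)^{2} = \left(2 \left(- \frac{1}{4}\right) + 6\right)^{2} = \left(- \frac{1}{2} + 6\right)^{2} = \left(\frac{11}{2}\right)^{2} = \frac{121}{4}$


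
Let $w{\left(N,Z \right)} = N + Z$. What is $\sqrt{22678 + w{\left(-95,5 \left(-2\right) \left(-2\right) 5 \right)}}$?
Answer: $\sqrt{22683} \approx 150.61$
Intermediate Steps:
$\sqrt{22678 + w{\left(-95,5 \left(-2\right) \left(-2\right) 5 \right)}} = \sqrt{22678 - \left(95 - 5 \left(-2\right) \left(-2\right) 5\right)} = \sqrt{22678 - \left(95 - \left(-10\right) \left(-2\right) 5\right)} = \sqrt{22678 + \left(-95 + 20 \cdot 5\right)} = \sqrt{22678 + \left(-95 + 100\right)} = \sqrt{22678 + 5} = \sqrt{22683}$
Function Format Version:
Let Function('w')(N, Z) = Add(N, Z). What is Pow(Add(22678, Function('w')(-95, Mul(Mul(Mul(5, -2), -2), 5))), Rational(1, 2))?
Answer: Pow(22683, Rational(1, 2)) ≈ 150.61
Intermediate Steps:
Pow(Add(22678, Function('w')(-95, Mul(Mul(Mul(5, -2), -2), 5))), Rational(1, 2)) = Pow(Add(22678, Add(-95, Mul(Mul(Mul(5, -2), -2), 5))), Rational(1, 2)) = Pow(Add(22678, Add(-95, Mul(Mul(-10, -2), 5))), Rational(1, 2)) = Pow(Add(22678, Add(-95, Mul(20, 5))), Rational(1, 2)) = Pow(Add(22678, Add(-95, 100)), Rational(1, 2)) = Pow(Add(22678, 5), Rational(1, 2)) = Pow(22683, Rational(1, 2))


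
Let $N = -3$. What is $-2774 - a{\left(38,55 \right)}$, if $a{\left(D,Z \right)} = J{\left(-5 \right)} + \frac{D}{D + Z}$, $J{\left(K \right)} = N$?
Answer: $- \frac{257741}{93} \approx -2771.4$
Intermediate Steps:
$J{\left(K \right)} = -3$
$a{\left(D,Z \right)} = -3 + \frac{D}{D + Z}$
$-2774 - a{\left(38,55 \right)} = -2774 - \frac{\left(-3\right) 55 - 76}{38 + 55} = -2774 - \frac{-165 - 76}{93} = -2774 - \frac{1}{93} \left(-241\right) = -2774 - - \frac{241}{93} = -2774 + \frac{241}{93} = - \frac{257741}{93}$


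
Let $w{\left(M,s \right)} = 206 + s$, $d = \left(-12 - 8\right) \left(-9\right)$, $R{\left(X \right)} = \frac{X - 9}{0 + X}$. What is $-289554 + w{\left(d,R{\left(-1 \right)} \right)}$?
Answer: $-289338$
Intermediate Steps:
$R{\left(X \right)} = \frac{-9 + X}{X}$
$d = 180$ ($d = \left(-12 - 8\right) \left(-9\right) = \left(-20\right) \left(-9\right) = 180$)
$-289554 + w{\left(d,R{\left(-1 \right)} \right)} = -289554 + \left(206 + \frac{-9 - 1}{-1}\right) = -289554 + \left(206 - -10\right) = -289554 + \left(206 + 10\right) = -289554 + 216 = -289338$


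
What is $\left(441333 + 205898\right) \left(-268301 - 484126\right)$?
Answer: $-486994079637$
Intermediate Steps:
$\left(441333 + 205898\right) \left(-268301 - 484126\right) = 647231 \left(-752427\right) = -486994079637$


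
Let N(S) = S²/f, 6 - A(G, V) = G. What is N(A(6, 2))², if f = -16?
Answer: 0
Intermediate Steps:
A(G, V) = 6 - G
N(S) = -S²/16 (N(S) = S²/(-16) = S²*(-1/16) = -S²/16)
N(A(6, 2))² = (-(6 - 1*6)²/16)² = (-(6 - 6)²/16)² = (-1/16*0²)² = (-1/16*0)² = 0² = 0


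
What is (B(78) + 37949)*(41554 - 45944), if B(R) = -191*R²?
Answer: 4934777050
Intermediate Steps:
(B(78) + 37949)*(41554 - 45944) = (-191*78² + 37949)*(41554 - 45944) = (-191*6084 + 37949)*(-4390) = (-1162044 + 37949)*(-4390) = -1124095*(-4390) = 4934777050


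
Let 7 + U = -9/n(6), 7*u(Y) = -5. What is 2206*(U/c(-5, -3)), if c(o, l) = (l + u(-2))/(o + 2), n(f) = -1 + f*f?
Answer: -840486/65 ≈ -12931.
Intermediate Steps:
u(Y) = -5/7 (u(Y) = (⅐)*(-5) = -5/7)
n(f) = -1 + f²
c(o, l) = (-5/7 + l)/(2 + o) (c(o, l) = (l - 5/7)/(o + 2) = (-5/7 + l)/(2 + o))
U = -254/35 (U = -7 - 9/(-1 + 6²) = -7 - 9/(-1 + 36) = -7 - 9/35 = -254/35 ≈ -7.2571)
2206*(U/c(-5, -3)) = 2206*(-254*(2 - 5)/(-5/7 - 3)/35) = 2206*(-254/(35*(-26/7/(-3)))) = 2206*(-254/(35*((-⅓*(-26/7))))) = 2206*(-254/(35*26/21)) = 2206*(-254/35*21/26) = 2206*(-381/65) = -840486/65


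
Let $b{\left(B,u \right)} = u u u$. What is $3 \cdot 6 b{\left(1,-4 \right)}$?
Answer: $-1152$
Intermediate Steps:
$b{\left(B,u \right)} = u^{3}$ ($b{\left(B,u \right)} = u^{2} u = u^{3}$)
$3 \cdot 6 b{\left(1,-4 \right)} = 3 \cdot 6 \left(-4\right)^{3} = 18 \left(-64\right) = -1152$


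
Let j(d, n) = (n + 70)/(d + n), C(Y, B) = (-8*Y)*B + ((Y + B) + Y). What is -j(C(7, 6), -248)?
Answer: -89/282 ≈ -0.31560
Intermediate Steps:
C(Y, B) = B + 2*Y - 8*B*Y (C(Y, B) = -8*B*Y + ((B + Y) + Y) = -8*B*Y + (B + 2*Y) = B + 2*Y - 8*B*Y)
j(d, n) = (70 + n)/(d + n)
-j(C(7, 6), -248) = -(70 - 248)/((6 + 2*7 - 8*6*7) - 248) = -(-178)/((6 + 14 - 336) - 248) = -(-178)/(-316 - 248) = -(-178)/(-564) = -(-1)*(-178)/564 = -1*89/282 = -89/282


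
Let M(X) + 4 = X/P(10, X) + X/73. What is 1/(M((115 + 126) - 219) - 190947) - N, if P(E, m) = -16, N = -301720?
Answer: 33646610838336/111516011 ≈ 3.0172e+5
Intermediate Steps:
M(X) = -4 - 57*X/1168 (M(X) = -4 + (X/(-16) + X/73) = -4 + (X*(-1/16) + X*(1/73)) = -4 + (-X/16 + X/73) = -4 - 57*X/1168)
1/(M((115 + 126) - 219) - 190947) - N = 1/((-4 - 57*((115 + 126) - 219)/1168) - 190947) - 1*(-301720) = 1/((-4 - 57*(241 - 219)/1168) - 190947) + 301720 = 1/((-4 - 57/1168*22) - 190947) + 301720 = 1/((-4 - 627/584) - 190947) + 301720 = 1/(-2963/584 - 190947) + 301720 = 1/(-111516011/584) + 301720 = -584/111516011 + 301720 = 33646610838336/111516011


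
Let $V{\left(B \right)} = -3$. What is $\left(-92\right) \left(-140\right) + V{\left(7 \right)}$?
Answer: $12877$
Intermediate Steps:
$\left(-92\right) \left(-140\right) + V{\left(7 \right)} = \left(-92\right) \left(-140\right) - 3 = 12880 - 3 = 12877$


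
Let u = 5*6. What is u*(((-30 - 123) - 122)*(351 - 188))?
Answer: -1344750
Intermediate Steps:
u = 30
u*(((-30 - 123) - 122)*(351 - 188)) = 30*(((-30 - 123) - 122)*(351 - 188)) = 30*((-153 - 122)*163) = 30*(-275*163) = 30*(-44825) = -1344750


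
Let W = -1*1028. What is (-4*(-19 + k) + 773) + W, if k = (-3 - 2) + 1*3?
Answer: -171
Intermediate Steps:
W = -1028
k = -2 (k = -5 + 3 = -2)
(-4*(-19 + k) + 773) + W = (-4*(-19 - 2) + 773) - 1028 = (-4*(-21) + 773) - 1028 = (84 + 773) - 1028 = 857 - 1028 = -171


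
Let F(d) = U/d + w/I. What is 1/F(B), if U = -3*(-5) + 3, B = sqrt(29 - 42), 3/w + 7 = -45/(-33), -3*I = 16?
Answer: 141856/35440461 + 1968128*I*sqrt(13)/35440461 ≈ 0.0040027 + 0.20023*I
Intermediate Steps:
I = -16/3 (I = -1/3*16 = -16/3 ≈ -5.3333)
w = -33/62 (w = 3/(-7 - 45/(-33)) = 3/(-7 - 45*(-1/33)) = 3/(-7 + 15/11) = 3/(-62/11) = 3*(-11/62) = -33/62 ≈ -0.53226)
B = I*sqrt(13) (B = sqrt(-13) = I*sqrt(13) ≈ 3.6056*I)
U = 18 (U = 15 + 3 = 18)
F(d) = 99/992 + 18/d (F(d) = 18/d - 33/(62*(-16/3)) = 18/d - 33/62*(-3/16) = 18/d + 99/992 = 99/992 + 18/d)
1/F(B) = 1/(99/992 + 18/((I*sqrt(13)))) = 1/(99/992 + 18*(-I*sqrt(13)/13)) = 1/(99/992 - 18*I*sqrt(13)/13)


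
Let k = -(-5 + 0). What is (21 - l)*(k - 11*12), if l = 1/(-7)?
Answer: -18796/7 ≈ -2685.1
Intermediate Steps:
k = 5 (k = -1*(-5) = 5)
l = -⅐ ≈ -0.14286
(21 - l)*(k - 11*12) = (21 - 1*(-⅐))*(5 - 11*12) = (21 + ⅐)*(5 - 132) = (148/7)*(-127) = -18796/7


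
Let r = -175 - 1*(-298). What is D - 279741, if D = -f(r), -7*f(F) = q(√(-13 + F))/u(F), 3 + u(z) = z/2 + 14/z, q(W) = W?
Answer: -279741 + 246*√110/100933 ≈ -2.7974e+5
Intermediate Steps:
u(z) = -3 + z/2 + 14/z (u(z) = -3 + (z/2 + 14/z) = -3 + z/2 + 14/z)
r = 123 (r = -175 + 298 = 123)
f(F) = -√(-13 + F)/(7*(-3 + F/2 + 14/F))
D = 246*√110/100933 (D = -(-2)*123*√(-13 + 123)/(196 + 7*123*(-6 + 123)) = -(-2)*123*√110/(196 + 7*123*117) = -(-2)*123*√110/(196 + 100737) = -(-2)*123*√110/100933 = -(-246)*√110/100933 = 246*√110/100933 ≈ 0.025562)
D - 279741 = 246*√110/100933 - 279741 = -279741 + 246*√110/100933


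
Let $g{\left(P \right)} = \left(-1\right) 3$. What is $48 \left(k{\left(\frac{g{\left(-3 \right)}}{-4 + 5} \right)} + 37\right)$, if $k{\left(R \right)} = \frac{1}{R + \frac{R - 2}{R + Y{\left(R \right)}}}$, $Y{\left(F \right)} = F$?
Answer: $\frac{22800}{13} \approx 1753.8$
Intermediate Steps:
$g{\left(P \right)} = -3$
$k{\left(R \right)} = \frac{1}{R + \frac{-2 + R}{2 R}}$ ($k{\left(R \right)} = \frac{1}{R + \frac{R - 2}{R + R}} = \frac{1}{R + \frac{-2 + R}{2 R}}$)
$48 \left(k{\left(\frac{g{\left(-3 \right)}}{-4 + 5} \right)} + 37\right) = 48 \left(\frac{2 \left(- \frac{3}{-4 + 5}\right)}{-2 - \frac{3}{-4 + 5} + 2 \left(- \frac{3}{-4 + 5}\right)^{2}} + 37\right) = 48 \left(\frac{2 \left(- \frac{3}{1}\right)}{-2 - \frac{3}{1} + 2 \left(- \frac{3}{1}\right)^{2}} + 37\right) = 48 \left(\frac{2 \left(\left(-3\right) 1\right)}{-2 - 3 + 2 \left(\left(-3\right) 1\right)^{2}} + 37\right) = 48 \left(2 \left(-3\right) \frac{1}{-2 - 3 + 2 \left(-3\right)^{2}} + 37\right) = 48 \left(2 \left(-3\right) \frac{1}{-2 - 3 + 2 \cdot 9} + 37\right) = 48 \left(2 \left(-3\right) \frac{1}{-2 - 3 + 18} + 37\right) = 48 \left(2 \left(-3\right) \frac{1}{13} + 37\right) = 48 \left(- \frac{6}{13} + 37\right) = 48 \cdot \frac{475}{13} = \frac{22800}{13}$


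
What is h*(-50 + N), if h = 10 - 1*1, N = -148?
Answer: -1782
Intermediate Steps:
h = 9 (h = 10 - 1 = 9)
h*(-50 + N) = 9*(-50 - 148) = 9*(-198) = -1782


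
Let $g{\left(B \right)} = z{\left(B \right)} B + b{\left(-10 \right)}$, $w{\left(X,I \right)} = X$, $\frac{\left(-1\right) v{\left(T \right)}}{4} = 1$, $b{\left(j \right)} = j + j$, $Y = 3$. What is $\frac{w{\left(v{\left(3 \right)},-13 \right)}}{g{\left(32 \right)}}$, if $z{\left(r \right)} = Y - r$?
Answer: $\frac{1}{237} \approx 0.0042194$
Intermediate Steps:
$b{\left(j \right)} = 2 j$
$v{\left(T \right)} = -4$ ($v{\left(T \right)} = \left(-4\right) 1 = -4$)
$z{\left(r \right)} = 3 - r$
$g{\left(B \right)} = -20 + B \left(3 - B\right)$ ($g{\left(B \right)} = \left(3 - B\right) B + 2 \left(-10\right) = B \left(3 - B\right) - 20 = -20 + B \left(3 - B\right)$)
$\frac{w{\left(v{\left(3 \right)},-13 \right)}}{g{\left(32 \right)}} = - \frac{4}{-20 - 32 \left(-3 + 32\right)} = - \frac{4}{-20 - 32 \cdot 29} = - \frac{4}{-20 - 928} = - \frac{4}{-948} = \left(-4\right) \left(- \frac{1}{948}\right) = \frac{1}{237}$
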